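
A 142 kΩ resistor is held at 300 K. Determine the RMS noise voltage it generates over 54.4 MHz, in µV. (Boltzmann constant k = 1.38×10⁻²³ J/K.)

V_n = √(4kTRB)
4kTRB = 4 × 1.38×10⁻²³ × 300 × 1.42×10⁵ × 5.44×10⁷ = 1.28×10⁻⁷ V²
V_n = √(1.28×10⁻⁷) = 3.58×10⁻⁴ V = 358 µV

358 µV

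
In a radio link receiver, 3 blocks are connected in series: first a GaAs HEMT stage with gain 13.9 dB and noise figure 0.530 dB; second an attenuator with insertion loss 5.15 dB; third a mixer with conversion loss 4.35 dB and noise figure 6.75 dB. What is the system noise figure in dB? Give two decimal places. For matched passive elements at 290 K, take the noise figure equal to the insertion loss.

Convert to linear (a loss of L dB is a gain of −L dB): F_i = 10^(NF_i/10), G_i = 10^(G_i,dB/10)
  Stage 1: F_1 = 10^(0.530/10) = 1.130, G_1 = 10^(13.9/10) = 24.55
  Stage 2: F_2 = 10^(5.15/10) = 3.273, G_2 = 10^(−5.15/10) = 0.3055
  Stage 3: F_3 = 10^(6.75/10) = 4.732, G_3 = 10^(−4.35/10) = 0.3673
Friis cascade:
  F = 1.130 + (3.273 − 1)/24.55 + (4.732 − 1)/7.499 = 1.720
NF = 10 log₁₀(1.720) = 2.36 dB

2.36 dB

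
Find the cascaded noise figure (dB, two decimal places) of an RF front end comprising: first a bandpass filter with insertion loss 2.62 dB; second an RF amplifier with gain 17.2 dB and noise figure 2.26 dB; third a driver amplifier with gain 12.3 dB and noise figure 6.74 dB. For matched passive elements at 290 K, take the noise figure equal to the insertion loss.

5.06 dB

Convert to linear (a loss of L dB is a gain of −L dB): F_i = 10^(NF_i/10), G_i = 10^(G_i,dB/10)
  Stage 1: F_1 = 10^(2.62/10) = 1.828, G_1 = 10^(−2.62/10) = 0.5470
  Stage 2: F_2 = 10^(2.26/10) = 1.683, G_2 = 10^(17.2/10) = 52.48
  Stage 3: F_3 = 10^(6.74/10) = 4.721, G_3 = 10^(12.3/10) = 16.98
Friis cascade:
  F = 1.828 + (1.683 − 1)/0.5470 + (4.721 − 1)/28.71 = 3.206
NF = 10 log₁₀(3.206) = 5.06 dB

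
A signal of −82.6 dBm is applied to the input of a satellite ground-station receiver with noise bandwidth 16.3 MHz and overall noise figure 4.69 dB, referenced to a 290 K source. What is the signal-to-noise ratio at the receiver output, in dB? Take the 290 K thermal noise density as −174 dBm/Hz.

14.6 dB

Noise floor: N = −174 + 10 log₁₀(B) + NF
10 log₁₀(1.63×10⁷) = 72.12 dB
N = −174 + 72.12 + 4.69 = −97.19 dBm
SNR = P_sig − N = −82.6 − (−97.19) = 14.59 dB → 14.6 dB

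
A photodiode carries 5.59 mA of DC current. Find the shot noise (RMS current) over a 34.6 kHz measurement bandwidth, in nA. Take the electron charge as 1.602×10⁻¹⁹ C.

I_n = √(2qI·B)
2qI·B = 2 × 1.602×10⁻¹⁹ × 5.59×10⁻³ × 3.46×10⁴ = 6.20×10⁻¹⁷ A²
I_n = √(6.20×10⁻¹⁷) = 7.87×10⁻⁹ A = 7.87 nA

7.87 nA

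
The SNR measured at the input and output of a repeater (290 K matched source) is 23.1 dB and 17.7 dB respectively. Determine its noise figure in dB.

5.4 dB

NF (dB) = SNR_in(dB) − SNR_out(dB) when the source is at T₀
NF = 23.1 − 17.7 = 5.4 dB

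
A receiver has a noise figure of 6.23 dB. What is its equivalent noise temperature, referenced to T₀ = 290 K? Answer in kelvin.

F = 10^(6.23/10) = 4.19759
T_e = (F − 1)·T₀ = (4.19759 − 1) × 290 = 927 K

927 K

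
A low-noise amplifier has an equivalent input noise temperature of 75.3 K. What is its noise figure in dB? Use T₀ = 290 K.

1.00 dB

F = 1 + T_e/T₀ = 1 + 75.3/290 = 1.25966
NF = 10 log₁₀(1.25966) = 1.00 dB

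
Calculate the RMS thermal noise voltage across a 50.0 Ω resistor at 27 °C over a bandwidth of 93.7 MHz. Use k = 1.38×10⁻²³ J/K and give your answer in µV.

T = 27 °C + 273.15 = 300.15 K
V_n = √(4kTRB)
4kTRB = 4 × 1.38×10⁻²³ × 300.15 × 5.00×10¹ × 9.37×10⁷ = 7.76×10⁻¹¹ V²
V_n = √(7.76×10⁻¹¹) = 8.81×10⁻⁶ V = 8.81 µV

8.81 µV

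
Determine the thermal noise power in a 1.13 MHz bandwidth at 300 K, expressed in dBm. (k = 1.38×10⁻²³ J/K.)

P_n = kTB = 1.38×10⁻²³ × 300 × 1.13×10⁶ = 4.68×10⁻¹⁵ W
In dBm: 10 log₁₀(4.68×10⁻¹⁵ / 10⁻³) = −113.3 dBm

−113.3 dBm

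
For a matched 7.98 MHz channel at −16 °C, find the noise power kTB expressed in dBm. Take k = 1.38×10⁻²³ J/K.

−105.5 dBm

T = −16 °C + 273.15 = 257.15 K
P_n = kTB = 1.38×10⁻²³ × 257.15 × 7.98×10⁶ = 2.83×10⁻¹⁴ W
In dBm: 10 log₁₀(2.83×10⁻¹⁴ / 10⁻³) = −105.5 dBm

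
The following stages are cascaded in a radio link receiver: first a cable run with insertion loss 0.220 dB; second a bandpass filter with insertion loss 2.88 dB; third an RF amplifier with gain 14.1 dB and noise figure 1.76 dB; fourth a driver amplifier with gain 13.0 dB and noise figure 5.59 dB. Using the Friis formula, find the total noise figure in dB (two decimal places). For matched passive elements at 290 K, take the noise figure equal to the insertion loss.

5.15 dB

Convert to linear (a loss of L dB is a gain of −L dB): F_i = 10^(NF_i/10), G_i = 10^(G_i,dB/10)
  Stage 1: F_1 = 10^(0.220/10) = 1.052, G_1 = 10^(−0.220/10) = 0.9506
  Stage 2: F_2 = 10^(2.88/10) = 1.941, G_2 = 10^(−2.88/10) = 0.5152
  Stage 3: F_3 = 10^(1.76/10) = 1.500, G_3 = 10^(14.1/10) = 25.70
  Stage 4: F_4 = 10^(5.59/10) = 3.622, G_4 = 10^(13.0/10) = 19.95
Friis cascade:
  F = 1.052 + (1.941 − 1)/0.9506 + (1.500 − 1)/0.4898 + (3.622 − 1)/12.59 = 3.270
NF = 10 log₁₀(3.270) = 5.15 dB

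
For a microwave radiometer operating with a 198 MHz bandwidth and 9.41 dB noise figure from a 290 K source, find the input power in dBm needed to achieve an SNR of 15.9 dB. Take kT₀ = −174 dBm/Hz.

−65.7 dBm

Sensitivity = −174 + 10 log₁₀(B) + NF + SNR_min
= −174 + 82.97 + 9.41 + 15.9
= −65.72 dBm → −65.7 dBm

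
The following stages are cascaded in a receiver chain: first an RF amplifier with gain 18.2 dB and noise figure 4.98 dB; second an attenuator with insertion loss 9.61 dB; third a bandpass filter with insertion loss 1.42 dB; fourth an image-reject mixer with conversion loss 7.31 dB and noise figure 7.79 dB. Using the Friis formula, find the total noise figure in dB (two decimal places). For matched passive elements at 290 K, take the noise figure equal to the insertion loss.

Convert to linear (a loss of L dB is a gain of −L dB): F_i = 10^(NF_i/10), G_i = 10^(G_i,dB/10)
  Stage 1: F_1 = 10^(4.98/10) = 3.148, G_1 = 10^(18.2/10) = 66.07
  Stage 2: F_2 = 10^(9.61/10) = 9.141, G_2 = 10^(−9.61/10) = 0.1094
  Stage 3: F_3 = 10^(1.42/10) = 1.387, G_3 = 10^(−1.42/10) = 0.7211
  Stage 4: F_4 = 10^(7.79/10) = 6.012, G_4 = 10^(−7.31/10) = 0.1858
Friis cascade:
  F = 3.148 + (9.141 − 1)/66.07 + (1.387 − 1)/7.228 + (6.012 − 1)/5.212 = 4.286
NF = 10 log₁₀(4.286) = 6.32 dB

6.32 dB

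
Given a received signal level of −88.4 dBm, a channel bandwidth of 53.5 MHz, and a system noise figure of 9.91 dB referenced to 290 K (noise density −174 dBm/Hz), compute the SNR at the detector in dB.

−1.6 dB

Noise floor: N = −174 + 10 log₁₀(B) + NF
10 log₁₀(5.35×10⁷) = 77.28 dB
N = −174 + 77.28 + 9.91 = −86.81 dBm
SNR = P_sig − N = −88.4 − (−86.81) = −1.59 dB → −1.6 dB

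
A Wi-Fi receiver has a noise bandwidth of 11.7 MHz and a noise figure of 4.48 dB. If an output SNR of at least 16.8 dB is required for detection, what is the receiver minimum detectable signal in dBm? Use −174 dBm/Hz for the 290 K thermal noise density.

Sensitivity = −174 + 10 log₁₀(B) + NF + SNR_min
= −174 + 70.68 + 4.48 + 16.8
= −82.04 dBm → −82.0 dBm

−82.0 dBm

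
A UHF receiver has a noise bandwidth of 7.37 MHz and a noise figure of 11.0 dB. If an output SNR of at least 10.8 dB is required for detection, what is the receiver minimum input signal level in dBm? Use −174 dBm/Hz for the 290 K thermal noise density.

−83.5 dBm

Sensitivity = −174 + 10 log₁₀(B) + NF + SNR_min
= −174 + 68.67 + 11.0 + 10.8
= −83.53 dBm → −83.5 dBm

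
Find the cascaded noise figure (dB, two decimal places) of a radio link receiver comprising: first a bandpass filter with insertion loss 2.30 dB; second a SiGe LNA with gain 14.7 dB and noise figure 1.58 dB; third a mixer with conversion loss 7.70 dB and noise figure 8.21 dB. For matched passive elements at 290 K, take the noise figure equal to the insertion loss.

4.42 dB

Convert to linear (a loss of L dB is a gain of −L dB): F_i = 10^(NF_i/10), G_i = 10^(G_i,dB/10)
  Stage 1: F_1 = 10^(2.30/10) = 1.698, G_1 = 10^(−2.30/10) = 0.5888
  Stage 2: F_2 = 10^(1.58/10) = 1.439, G_2 = 10^(14.7/10) = 29.51
  Stage 3: F_3 = 10^(8.21/10) = 6.622, G_3 = 10^(−7.70/10) = 0.1698
Friis cascade:
  F = 1.698 + (1.439 − 1)/0.5888 + (6.622 − 1)/17.38 = 2.767
NF = 10 log₁₀(2.767) = 4.42 dB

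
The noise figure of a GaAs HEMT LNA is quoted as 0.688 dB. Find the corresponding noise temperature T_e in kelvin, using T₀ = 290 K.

F = 10^(0.688/10) = 1.17166
T_e = (F − 1)·T₀ = (1.17166 − 1) × 290 = 49.8 K

49.8 K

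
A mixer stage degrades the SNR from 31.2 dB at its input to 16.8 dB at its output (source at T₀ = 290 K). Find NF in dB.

NF (dB) = SNR_in(dB) − SNR_out(dB) when the source is at T₀
NF = 31.2 − 16.8 = 14.4 dB

14.4 dB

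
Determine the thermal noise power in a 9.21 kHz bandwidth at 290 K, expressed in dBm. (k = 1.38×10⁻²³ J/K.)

P_n = kTB = 1.38×10⁻²³ × 290 × 9.21×10³ = 3.69×10⁻¹⁷ W
In dBm: 10 log₁₀(3.69×10⁻¹⁷ / 10⁻³) = −134.3 dBm

−134.3 dBm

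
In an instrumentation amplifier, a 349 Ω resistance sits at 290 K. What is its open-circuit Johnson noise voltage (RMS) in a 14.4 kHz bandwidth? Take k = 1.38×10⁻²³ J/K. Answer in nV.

V_n = √(4kTRB)
4kTRB = 4 × 1.38×10⁻²³ × 290 × 3.49×10² × 1.44×10⁴ = 8.04×10⁻¹⁴ V²
V_n = √(8.04×10⁻¹⁴) = 2.84×10⁻⁷ V = 284 nV

284 nV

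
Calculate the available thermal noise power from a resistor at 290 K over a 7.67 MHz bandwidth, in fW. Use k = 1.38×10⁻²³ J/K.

P_n = kTB = 1.38×10⁻²³ × 290 × 7.67×10⁶ = 3.07×10⁻¹⁴ W = 30.7 fW

30.7 fW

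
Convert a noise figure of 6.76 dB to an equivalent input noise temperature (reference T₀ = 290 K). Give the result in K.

1085 K

F = 10^(6.76/10) = 4.74242
T_e = (F − 1)·T₀ = (4.74242 − 1) × 290 = 1085 K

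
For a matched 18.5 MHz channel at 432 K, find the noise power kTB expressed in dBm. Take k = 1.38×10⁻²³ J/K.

−99.6 dBm

P_n = kTB = 1.38×10⁻²³ × 432 × 1.85×10⁷ = 1.10×10⁻¹³ W
In dBm: 10 log₁₀(1.10×10⁻¹³ / 10⁻³) = −99.6 dBm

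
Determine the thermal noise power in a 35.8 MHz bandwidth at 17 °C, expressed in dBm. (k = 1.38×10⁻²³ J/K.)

−98.4 dBm

T = 17 °C + 273.15 = 290.15 K
P_n = kTB = 1.38×10⁻²³ × 290.15 × 3.58×10⁷ = 1.43×10⁻¹³ W
In dBm: 10 log₁₀(1.43×10⁻¹³ / 10⁻³) = −98.4 dBm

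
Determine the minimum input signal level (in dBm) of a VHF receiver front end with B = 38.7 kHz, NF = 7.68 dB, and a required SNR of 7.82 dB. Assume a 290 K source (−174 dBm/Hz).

−112.6 dBm

Sensitivity = −174 + 10 log₁₀(B) + NF + SNR_min
= −174 + 45.88 + 7.68 + 7.82
= −112.62 dBm → −112.6 dBm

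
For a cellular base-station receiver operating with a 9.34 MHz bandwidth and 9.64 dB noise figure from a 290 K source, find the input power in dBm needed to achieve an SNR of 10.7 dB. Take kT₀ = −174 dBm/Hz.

Sensitivity = −174 + 10 log₁₀(B) + NF + SNR_min
= −174 + 69.7 + 9.64 + 10.7
= −83.96 dBm → −84.0 dBm

−84.0 dBm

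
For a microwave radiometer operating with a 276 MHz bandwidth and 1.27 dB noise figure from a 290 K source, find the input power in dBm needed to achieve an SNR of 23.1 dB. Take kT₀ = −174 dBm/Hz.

Sensitivity = −174 + 10 log₁₀(B) + NF + SNR_min
= −174 + 84.41 + 1.27 + 23.1
= −65.22 dBm → −65.2 dBm

−65.2 dBm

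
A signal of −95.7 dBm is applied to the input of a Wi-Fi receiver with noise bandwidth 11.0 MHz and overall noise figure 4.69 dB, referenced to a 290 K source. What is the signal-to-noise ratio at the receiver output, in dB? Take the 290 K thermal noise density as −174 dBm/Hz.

3.2 dB

Noise floor: N = −174 + 10 log₁₀(B) + NF
10 log₁₀(1.10×10⁷) = 70.41 dB
N = −174 + 70.41 + 4.69 = −98.90 dBm
SNR = P_sig − N = −95.7 − (−98.90) = 3.20 dB → 3.2 dB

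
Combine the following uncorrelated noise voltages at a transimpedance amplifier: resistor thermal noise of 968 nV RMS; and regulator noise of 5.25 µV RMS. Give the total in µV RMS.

Uncorrelated sources add in power (mean-square): V_tot = √(ΣV_i²)
V_tot = √[(9.68×10⁻⁷)² + (5.25×10⁻⁶)²] = 5.34×10⁻⁶ V = 5.34 µV

5.34 µV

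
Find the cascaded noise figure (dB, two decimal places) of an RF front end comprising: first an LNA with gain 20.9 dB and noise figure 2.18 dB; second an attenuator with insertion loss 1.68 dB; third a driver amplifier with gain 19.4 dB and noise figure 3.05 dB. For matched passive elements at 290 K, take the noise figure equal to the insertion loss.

Convert to linear (a loss of L dB is a gain of −L dB): F_i = 10^(NF_i/10), G_i = 10^(G_i,dB/10)
  Stage 1: F_1 = 10^(2.18/10) = 1.652, G_1 = 10^(20.9/10) = 123.0
  Stage 2: F_2 = 10^(1.68/10) = 1.472, G_2 = 10^(−1.68/10) = 0.6792
  Stage 3: F_3 = 10^(3.05/10) = 2.018, G_3 = 10^(19.4/10) = 87.10
Friis cascade:
  F = 1.652 + (1.472 − 1)/123.0 + (2.018 − 1)/83.56 = 1.668
NF = 10 log₁₀(1.668) = 2.22 dB

2.22 dB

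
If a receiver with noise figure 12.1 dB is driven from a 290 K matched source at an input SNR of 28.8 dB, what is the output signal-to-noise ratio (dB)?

By definition F = SNR_in/SNR_out, so in dB: SNR_out = SNR_in − NF
SNR_out = 28.8 − 12.1 = 16.7 dB

16.7 dB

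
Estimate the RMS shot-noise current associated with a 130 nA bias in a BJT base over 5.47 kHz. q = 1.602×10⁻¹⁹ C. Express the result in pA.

15.1 pA

I_n = √(2qI·B)
2qI·B = 2 × 1.602×10⁻¹⁹ × 1.30×10⁻⁷ × 5.47×10³ = 2.28×10⁻²² A²
I_n = √(2.28×10⁻²²) = 1.51×10⁻¹¹ A = 15.1 pA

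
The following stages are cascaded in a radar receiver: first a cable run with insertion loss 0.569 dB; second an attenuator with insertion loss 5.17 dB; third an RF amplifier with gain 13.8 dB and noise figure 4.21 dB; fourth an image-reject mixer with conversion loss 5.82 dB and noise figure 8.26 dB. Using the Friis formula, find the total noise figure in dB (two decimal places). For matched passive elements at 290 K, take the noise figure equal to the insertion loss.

10.32 dB

Convert to linear (a loss of L dB is a gain of −L dB): F_i = 10^(NF_i/10), G_i = 10^(G_i,dB/10)
  Stage 1: F_1 = 10^(0.569/10) = 1.140, G_1 = 10^(−0.569/10) = 0.8772
  Stage 2: F_2 = 10^(5.17/10) = 3.289, G_2 = 10^(−5.17/10) = 0.3041
  Stage 3: F_3 = 10^(4.21/10) = 2.636, G_3 = 10^(13.8/10) = 23.99
  Stage 4: F_4 = 10^(8.26/10) = 6.699, G_4 = 10^(−5.82/10) = 0.2618
Friis cascade:
  F = 1.140 + (3.289 − 1)/0.8772 + (2.636 − 1)/0.2667 + (6.699 − 1)/6.399 = 10.77
NF = 10 log₁₀(10.77) = 10.32 dB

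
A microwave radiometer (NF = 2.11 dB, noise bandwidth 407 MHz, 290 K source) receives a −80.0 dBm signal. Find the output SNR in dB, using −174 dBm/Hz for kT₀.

Noise floor: N = −174 + 10 log₁₀(B) + NF
10 log₁₀(4.07×10⁸) = 86.1 dB
N = −174 + 86.1 + 2.11 = −85.79 dBm
SNR = P_sig − N = −80.0 − (−85.79) = 5.79 dB → 5.8 dB

5.8 dB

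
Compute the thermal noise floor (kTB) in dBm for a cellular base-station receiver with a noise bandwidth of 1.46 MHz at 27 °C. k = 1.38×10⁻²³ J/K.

T = 27 °C + 273.15 = 300.15 K
P_n = kTB = 1.38×10⁻²³ × 300.15 × 1.46×10⁶ = 6.05×10⁻¹⁵ W
In dBm: 10 log₁₀(6.05×10⁻¹⁵ / 10⁻³) = −112.2 dBm

−112.2 dBm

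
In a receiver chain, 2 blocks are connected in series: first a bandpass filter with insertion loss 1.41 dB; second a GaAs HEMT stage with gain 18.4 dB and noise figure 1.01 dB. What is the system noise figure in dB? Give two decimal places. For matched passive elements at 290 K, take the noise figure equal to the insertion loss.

2.42 dB

Convert to linear (a loss of L dB is a gain of −L dB): F_i = 10^(NF_i/10), G_i = 10^(G_i,dB/10)
  Stage 1: F_1 = 10^(1.41/10) = 1.384, G_1 = 10^(−1.41/10) = 0.7228
  Stage 2: F_2 = 10^(1.01/10) = 1.262, G_2 = 10^(18.4/10) = 69.18
Friis cascade:
  F = 1.384 + (1.262 − 1)/0.7228 = 1.746
NF = 10 log₁₀(1.746) = 2.42 dB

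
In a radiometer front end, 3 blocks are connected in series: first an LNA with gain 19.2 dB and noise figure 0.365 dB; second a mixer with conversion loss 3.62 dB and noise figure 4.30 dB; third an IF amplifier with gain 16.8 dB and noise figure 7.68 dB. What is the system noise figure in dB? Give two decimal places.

Convert to linear (a loss of L dB is a gain of −L dB): F_i = 10^(NF_i/10), G_i = 10^(G_i,dB/10)
  Stage 1: F_1 = 10^(0.365/10) = 1.088, G_1 = 10^(19.2/10) = 83.18
  Stage 2: F_2 = 10^(4.30/10) = 2.692, G_2 = 10^(−3.62/10) = 0.4345
  Stage 3: F_3 = 10^(7.68/10) = 5.861, G_3 = 10^(16.8/10) = 47.86
Friis cascade:
  F = 1.088 + (2.692 − 1)/83.18 + (5.861 − 1)/36.14 = 1.243
NF = 10 log₁₀(1.243) = 0.94 dB

0.94 dB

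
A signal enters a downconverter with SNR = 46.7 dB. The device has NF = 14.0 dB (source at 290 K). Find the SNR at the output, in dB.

32.7 dB

By definition F = SNR_in/SNR_out, so in dB: SNR_out = SNR_in − NF
SNR_out = 46.7 − 14.0 = 32.7 dB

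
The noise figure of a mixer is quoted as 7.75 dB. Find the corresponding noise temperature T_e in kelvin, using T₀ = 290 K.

1437 K

F = 10^(7.75/10) = 5.95662
T_e = (F − 1)·T₀ = (5.95662 − 1) × 290 = 1437 K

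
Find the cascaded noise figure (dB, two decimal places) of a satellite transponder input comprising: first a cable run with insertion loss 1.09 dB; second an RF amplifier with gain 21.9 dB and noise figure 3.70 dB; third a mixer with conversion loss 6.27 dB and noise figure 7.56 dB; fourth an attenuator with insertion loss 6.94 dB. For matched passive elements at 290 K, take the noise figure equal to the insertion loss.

5.04 dB

Convert to linear (a loss of L dB is a gain of −L dB): F_i = 10^(NF_i/10), G_i = 10^(G_i,dB/10)
  Stage 1: F_1 = 10^(1.09/10) = 1.285, G_1 = 10^(−1.09/10) = 0.7780
  Stage 2: F_2 = 10^(3.70/10) = 2.344, G_2 = 10^(21.9/10) = 154.9
  Stage 3: F_3 = 10^(7.56/10) = 5.702, G_3 = 10^(−6.27/10) = 0.2360
  Stage 4: F_4 = 10^(6.94/10) = 4.943, G_4 = 10^(−6.94/10) = 0.2023
Friis cascade:
  F = 1.285 + (2.344 − 1)/0.7780 + (5.702 − 1)/120.5 + (4.943 − 1)/28.44 = 3.191
NF = 10 log₁₀(3.191) = 5.04 dB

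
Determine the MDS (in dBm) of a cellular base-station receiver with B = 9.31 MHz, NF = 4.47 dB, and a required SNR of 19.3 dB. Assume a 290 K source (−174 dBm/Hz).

−80.5 dBm

Sensitivity = −174 + 10 log₁₀(B) + NF + SNR_min
= −174 + 69.69 + 4.47 + 19.3
= −80.54 dBm → −80.5 dBm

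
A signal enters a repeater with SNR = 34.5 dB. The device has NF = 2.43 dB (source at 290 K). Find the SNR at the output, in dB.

32.07 dB

By definition F = SNR_in/SNR_out, so in dB: SNR_out = SNR_in − NF
SNR_out = 34.5 − 2.43 = 32.07 dB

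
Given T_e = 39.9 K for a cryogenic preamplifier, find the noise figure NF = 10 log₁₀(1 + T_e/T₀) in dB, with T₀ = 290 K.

0.560 dB

F = 1 + T_e/T₀ = 1 + 39.9/290 = 1.13759
NF = 10 log₁₀(1.13759) = 0.560 dB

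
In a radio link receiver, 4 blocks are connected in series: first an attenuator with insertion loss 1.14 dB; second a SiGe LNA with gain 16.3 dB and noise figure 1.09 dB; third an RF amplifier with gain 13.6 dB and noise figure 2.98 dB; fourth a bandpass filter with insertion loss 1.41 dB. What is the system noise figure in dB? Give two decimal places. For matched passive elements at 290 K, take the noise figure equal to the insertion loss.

Convert to linear (a loss of L dB is a gain of −L dB): F_i = 10^(NF_i/10), G_i = 10^(G_i,dB/10)
  Stage 1: F_1 = 10^(1.14/10) = 1.300, G_1 = 10^(−1.14/10) = 0.7691
  Stage 2: F_2 = 10^(1.09/10) = 1.285, G_2 = 10^(16.3/10) = 42.66
  Stage 3: F_3 = 10^(2.98/10) = 1.986, G_3 = 10^(13.6/10) = 22.91
  Stage 4: F_4 = 10^(1.41/10) = 1.384, G_4 = 10^(−1.41/10) = 0.7228
Friis cascade:
  F = 1.300 + (1.285 − 1)/0.7691 + (1.986 − 1)/32.81 + (1.384 − 1)/751.6 = 1.702
NF = 10 log₁₀(1.702) = 2.31 dB

2.31 dB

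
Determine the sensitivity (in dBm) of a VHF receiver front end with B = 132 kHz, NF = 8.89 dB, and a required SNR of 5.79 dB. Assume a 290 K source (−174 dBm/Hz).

Sensitivity = −174 + 10 log₁₀(B) + NF + SNR_min
= −174 + 51.21 + 8.89 + 5.79
= −108.11 dBm → −108.1 dBm

−108.1 dBm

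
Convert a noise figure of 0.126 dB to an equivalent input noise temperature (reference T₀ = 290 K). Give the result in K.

8.54 K

F = 10^(0.126/10) = 1.02944
T_e = (F − 1)·T₀ = (1.02944 − 1) × 290 = 8.54 K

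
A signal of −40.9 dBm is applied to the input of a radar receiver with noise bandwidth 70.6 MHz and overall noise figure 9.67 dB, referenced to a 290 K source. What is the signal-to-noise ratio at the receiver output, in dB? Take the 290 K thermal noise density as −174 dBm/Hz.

Noise floor: N = −174 + 10 log₁₀(B) + NF
10 log₁₀(7.06×10⁷) = 78.49 dB
N = −174 + 78.49 + 9.67 = −85.84 dBm
SNR = P_sig − N = −40.9 − (−85.84) = 44.94 dB → 44.9 dB

44.9 dB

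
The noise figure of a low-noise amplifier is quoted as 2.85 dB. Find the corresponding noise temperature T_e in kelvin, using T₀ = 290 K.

F = 10^(2.85/10) = 1.92752
T_e = (F − 1)·T₀ = (1.92752 − 1) × 290 = 269 K

269 K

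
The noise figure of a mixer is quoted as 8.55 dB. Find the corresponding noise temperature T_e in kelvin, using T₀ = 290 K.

1787 K

F = 10^(8.55/10) = 7.16143
T_e = (F − 1)·T₀ = (7.16143 − 1) × 290 = 1787 K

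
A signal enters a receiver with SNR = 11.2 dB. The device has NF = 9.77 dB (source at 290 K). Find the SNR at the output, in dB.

By definition F = SNR_in/SNR_out, so in dB: SNR_out = SNR_in − NF
SNR_out = 11.2 − 9.77 = 1.43 dB

1.43 dB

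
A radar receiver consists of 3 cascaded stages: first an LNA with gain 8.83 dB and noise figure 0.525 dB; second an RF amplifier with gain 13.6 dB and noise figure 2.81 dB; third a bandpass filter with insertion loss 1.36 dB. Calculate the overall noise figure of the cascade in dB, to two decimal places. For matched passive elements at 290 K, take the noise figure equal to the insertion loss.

Convert to linear (a loss of L dB is a gain of −L dB): F_i = 10^(NF_i/10), G_i = 10^(G_i,dB/10)
  Stage 1: F_1 = 10^(0.525/10) = 1.128, G_1 = 10^(8.83/10) = 7.638
  Stage 2: F_2 = 10^(2.81/10) = 1.910, G_2 = 10^(13.6/10) = 22.91
  Stage 3: F_3 = 10^(1.36/10) = 1.368, G_3 = 10^(−1.36/10) = 0.7311
Friis cascade:
  F = 1.128 + (1.910 − 1)/7.638 + (1.368 − 1)/175.0 = 1.250
NF = 10 log₁₀(1.250) = 0.97 dB

0.97 dB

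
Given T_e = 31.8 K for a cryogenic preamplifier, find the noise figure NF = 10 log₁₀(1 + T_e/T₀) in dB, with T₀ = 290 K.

0.452 dB

F = 1 + T_e/T₀ = 1 + 31.8/290 = 1.10966
NF = 10 log₁₀(1.10966) = 0.452 dB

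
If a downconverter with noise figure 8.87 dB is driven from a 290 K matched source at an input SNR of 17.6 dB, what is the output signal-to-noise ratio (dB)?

8.73 dB

By definition F = SNR_in/SNR_out, so in dB: SNR_out = SNR_in − NF
SNR_out = 17.6 − 8.87 = 8.73 dB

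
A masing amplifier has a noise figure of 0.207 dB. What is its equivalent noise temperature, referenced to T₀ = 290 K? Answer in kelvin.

F = 10^(0.207/10) = 1.04882
T_e = (F − 1)·T₀ = (1.04882 − 1) × 290 = 14.2 K

14.2 K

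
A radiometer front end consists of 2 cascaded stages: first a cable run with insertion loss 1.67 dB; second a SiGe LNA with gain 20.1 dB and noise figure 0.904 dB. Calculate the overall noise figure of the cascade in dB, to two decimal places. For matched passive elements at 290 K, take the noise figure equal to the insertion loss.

Convert to linear (a loss of L dB is a gain of −L dB): F_i = 10^(NF_i/10), G_i = 10^(G_i,dB/10)
  Stage 1: F_1 = 10^(1.67/10) = 1.469, G_1 = 10^(−1.67/10) = 0.6808
  Stage 2: F_2 = 10^(0.904/10) = 1.231, G_2 = 10^(20.1/10) = 102.3
Friis cascade:
  F = 1.469 + (1.231 − 1)/0.6808 = 1.809
NF = 10 log₁₀(1.809) = 2.57 dB

2.57 dB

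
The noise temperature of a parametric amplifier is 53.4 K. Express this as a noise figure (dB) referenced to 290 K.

F = 1 + T_e/T₀ = 1 + 53.4/290 = 1.18414
NF = 10 log₁₀(1.18414) = 0.734 dB

0.734 dB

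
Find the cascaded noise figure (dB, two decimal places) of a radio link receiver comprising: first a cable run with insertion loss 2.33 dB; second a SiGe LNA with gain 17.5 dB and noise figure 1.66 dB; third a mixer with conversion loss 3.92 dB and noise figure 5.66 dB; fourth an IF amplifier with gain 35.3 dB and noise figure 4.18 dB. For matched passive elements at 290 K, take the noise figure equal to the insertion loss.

Convert to linear (a loss of L dB is a gain of −L dB): F_i = 10^(NF_i/10), G_i = 10^(G_i,dB/10)
  Stage 1: F_1 = 10^(2.33/10) = 1.710, G_1 = 10^(−2.33/10) = 0.5848
  Stage 2: F_2 = 10^(1.66/10) = 1.466, G_2 = 10^(17.5/10) = 56.23
  Stage 3: F_3 = 10^(5.66/10) = 3.681, G_3 = 10^(−3.92/10) = 0.4055
  Stage 4: F_4 = 10^(4.18/10) = 2.618, G_4 = 10^(35.3/10) = 3388
Friis cascade:
  F = 1.710 + (1.466 − 1)/0.5848 + (3.681 − 1)/32.89 + (2.618 − 1)/13.34 = 2.709
NF = 10 log₁₀(2.709) = 4.33 dB

4.33 dB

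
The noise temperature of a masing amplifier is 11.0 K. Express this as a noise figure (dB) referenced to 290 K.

F = 1 + T_e/T₀ = 1 + 11.0/290 = 1.03793
NF = 10 log₁₀(1.03793) = 0.162 dB

0.162 dB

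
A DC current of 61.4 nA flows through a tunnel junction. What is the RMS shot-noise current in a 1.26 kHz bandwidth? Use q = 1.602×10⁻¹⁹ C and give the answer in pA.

4.98 pA

I_n = √(2qI·B)
2qI·B = 2 × 1.602×10⁻¹⁹ × 6.14×10⁻⁸ × 1.26×10³ = 2.48×10⁻²³ A²
I_n = √(2.48×10⁻²³) = 4.98×10⁻¹² A = 4.98 pA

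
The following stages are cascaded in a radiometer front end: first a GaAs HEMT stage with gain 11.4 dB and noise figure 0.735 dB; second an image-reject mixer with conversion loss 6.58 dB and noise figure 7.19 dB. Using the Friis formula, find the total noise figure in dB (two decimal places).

Convert to linear (a loss of L dB is a gain of −L dB): F_i = 10^(NF_i/10), G_i = 10^(G_i,dB/10)
  Stage 1: F_1 = 10^(0.735/10) = 1.184, G_1 = 10^(11.4/10) = 13.80
  Stage 2: F_2 = 10^(7.19/10) = 5.236, G_2 = 10^(−6.58/10) = 0.2198
Friis cascade:
  F = 1.184 + (5.236 − 1)/13.80 = 1.491
NF = 10 log₁₀(1.491) = 1.74 dB

1.74 dB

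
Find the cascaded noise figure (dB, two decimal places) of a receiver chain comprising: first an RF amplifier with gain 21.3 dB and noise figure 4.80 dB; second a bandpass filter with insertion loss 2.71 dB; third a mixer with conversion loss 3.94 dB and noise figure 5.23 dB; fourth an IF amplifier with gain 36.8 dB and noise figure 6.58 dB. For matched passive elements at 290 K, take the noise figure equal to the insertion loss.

Convert to linear (a loss of L dB is a gain of −L dB): F_i = 10^(NF_i/10), G_i = 10^(G_i,dB/10)
  Stage 1: F_1 = 10^(4.80/10) = 3.020, G_1 = 10^(21.3/10) = 134.9
  Stage 2: F_2 = 10^(2.71/10) = 1.866, G_2 = 10^(−2.71/10) = 0.5358
  Stage 3: F_3 = 10^(5.23/10) = 3.334, G_3 = 10^(−3.94/10) = 0.4036
  Stage 4: F_4 = 10^(6.58/10) = 4.550, G_4 = 10^(36.8/10) = 4786
Friis cascade:
  F = 3.020 + (1.866 − 1)/134.9 + (3.334 − 1)/72.28 + (4.550 − 1)/29.17 = 3.180
NF = 10 log₁₀(3.180) = 5.02 dB

5.02 dB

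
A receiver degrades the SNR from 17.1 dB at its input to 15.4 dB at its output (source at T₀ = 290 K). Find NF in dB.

1.7 dB

NF (dB) = SNR_in(dB) − SNR_out(dB) when the source is at T₀
NF = 17.1 − 15.4 = 1.7 dB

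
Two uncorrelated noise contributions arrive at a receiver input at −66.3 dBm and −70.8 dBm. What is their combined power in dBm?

Convert to linear, add, convert back:
P₁ = 2.34×10⁻¹⁰ W, P₂ = 8.32×10⁻¹¹ W
P_tot = 3.18×10⁻¹⁰ W → 10 log₁₀(P_tot / 10⁻³) = −65.0 dBm

−65.0 dBm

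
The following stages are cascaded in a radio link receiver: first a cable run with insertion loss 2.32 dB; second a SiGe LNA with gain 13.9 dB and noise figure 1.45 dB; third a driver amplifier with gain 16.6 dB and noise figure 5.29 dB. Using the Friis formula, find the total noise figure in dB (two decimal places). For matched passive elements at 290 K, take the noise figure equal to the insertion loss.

Convert to linear (a loss of L dB is a gain of −L dB): F_i = 10^(NF_i/10), G_i = 10^(G_i,dB/10)
  Stage 1: F_1 = 10^(2.32/10) = 1.706, G_1 = 10^(−2.32/10) = 0.5861
  Stage 2: F_2 = 10^(1.45/10) = 1.396, G_2 = 10^(13.9/10) = 24.55
  Stage 3: F_3 = 10^(5.29/10) = 3.381, G_3 = 10^(16.6/10) = 45.71
Friis cascade:
  F = 1.706 + (1.396 − 1)/0.5861 + (3.381 − 1)/14.39 = 2.548
NF = 10 log₁₀(2.548) = 4.06 dB

4.06 dB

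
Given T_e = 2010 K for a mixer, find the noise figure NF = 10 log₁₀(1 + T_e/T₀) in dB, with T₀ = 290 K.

F = 1 + T_e/T₀ = 1 + 2010/290 = 7.93103
NF = 10 log₁₀(7.93103) = 8.99 dB

8.99 dB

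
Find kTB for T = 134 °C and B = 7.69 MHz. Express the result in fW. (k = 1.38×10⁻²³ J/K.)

43.2 fW

T = 134 °C + 273.15 = 407.15 K
P_n = kTB = 1.38×10⁻²³ × 407.15 × 7.69×10⁶ = 4.32×10⁻¹⁴ W = 43.2 fW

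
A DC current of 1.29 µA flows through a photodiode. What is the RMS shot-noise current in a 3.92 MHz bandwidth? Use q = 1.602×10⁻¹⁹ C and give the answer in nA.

I_n = √(2qI·B)
2qI·B = 2 × 1.602×10⁻¹⁹ × 1.29×10⁻⁶ × 3.92×10⁶ = 1.62×10⁻¹⁸ A²
I_n = √(1.62×10⁻¹⁸) = 1.27×10⁻⁹ A = 1.27 nA

1.27 nA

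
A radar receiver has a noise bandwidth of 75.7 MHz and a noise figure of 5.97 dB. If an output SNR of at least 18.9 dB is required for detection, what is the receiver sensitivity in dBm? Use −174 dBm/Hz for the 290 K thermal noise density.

Sensitivity = −174 + 10 log₁₀(B) + NF + SNR_min
= −174 + 78.79 + 5.97 + 18.9
= −70.34 dBm → −70.3 dBm

−70.3 dBm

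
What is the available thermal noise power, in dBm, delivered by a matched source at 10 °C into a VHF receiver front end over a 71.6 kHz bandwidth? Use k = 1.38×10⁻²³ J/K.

−125.5 dBm

T = 10 °C + 273.15 = 283.15 K
P_n = kTB = 1.38×10⁻²³ × 283.15 × 7.16×10⁴ = 2.80×10⁻¹⁶ W
In dBm: 10 log₁₀(2.80×10⁻¹⁶ / 10⁻³) = −125.5 dBm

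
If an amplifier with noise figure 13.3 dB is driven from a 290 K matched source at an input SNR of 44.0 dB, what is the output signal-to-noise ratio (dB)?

By definition F = SNR_in/SNR_out, so in dB: SNR_out = SNR_in − NF
SNR_out = 44.0 − 13.3 = 30.7 dB

30.7 dB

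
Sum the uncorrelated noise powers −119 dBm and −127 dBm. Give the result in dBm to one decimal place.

Convert to linear, add, convert back:
P₁ = 1.26×10⁻¹⁵ W, P₂ = 2.00×10⁻¹⁶ W
P_tot = 1.46×10⁻¹⁵ W → 10 log₁₀(P_tot / 10⁻³) = −118.4 dBm

−118.4 dBm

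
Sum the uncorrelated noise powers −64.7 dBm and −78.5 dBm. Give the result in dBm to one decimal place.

Convert to linear, add, convert back:
P₁ = 3.39×10⁻¹⁰ W, P₂ = 1.41×10⁻¹¹ W
P_tot = 3.53×10⁻¹⁰ W → 10 log₁₀(P_tot / 10⁻³) = −64.5 dBm

−64.5 dBm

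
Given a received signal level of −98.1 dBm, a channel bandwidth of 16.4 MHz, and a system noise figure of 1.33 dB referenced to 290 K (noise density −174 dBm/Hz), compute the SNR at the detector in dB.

2.4 dB

Noise floor: N = −174 + 10 log₁₀(B) + NF
10 log₁₀(1.64×10⁷) = 72.15 dB
N = −174 + 72.15 + 1.33 = −100.52 dBm
SNR = P_sig − N = −98.1 − (−100.52) = 2.42 dB → 2.4 dB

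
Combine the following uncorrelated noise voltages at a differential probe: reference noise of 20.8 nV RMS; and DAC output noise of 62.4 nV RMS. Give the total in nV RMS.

65.8 nV

Uncorrelated sources add in power (mean-square): V_tot = √(ΣV_i²)
V_tot = √[(2.08×10⁻⁸)² + (6.24×10⁻⁸)²] = 6.58×10⁻⁸ V = 65.8 nV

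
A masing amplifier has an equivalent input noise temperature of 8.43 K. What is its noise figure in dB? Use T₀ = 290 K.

0.124 dB

F = 1 + T_e/T₀ = 1 + 8.43/290 = 1.02907
NF = 10 log₁₀(1.02907) = 0.124 dB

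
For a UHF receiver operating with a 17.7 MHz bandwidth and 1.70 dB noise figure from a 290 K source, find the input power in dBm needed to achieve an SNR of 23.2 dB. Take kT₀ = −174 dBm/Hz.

−76.6 dBm

Sensitivity = −174 + 10 log₁₀(B) + NF + SNR_min
= −174 + 72.48 + 1.70 + 23.2
= −76.62 dBm → −76.6 dBm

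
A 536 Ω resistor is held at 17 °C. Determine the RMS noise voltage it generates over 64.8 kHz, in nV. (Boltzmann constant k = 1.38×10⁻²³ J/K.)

T = 17 °C + 273.15 = 290.15 K
V_n = √(4kTRB)
4kTRB = 4 × 1.38×10⁻²³ × 290.15 × 5.36×10² × 6.48×10⁴ = 5.56×10⁻¹³ V²
V_n = √(5.56×10⁻¹³) = 7.46×10⁻⁷ V = 746 nV

746 nV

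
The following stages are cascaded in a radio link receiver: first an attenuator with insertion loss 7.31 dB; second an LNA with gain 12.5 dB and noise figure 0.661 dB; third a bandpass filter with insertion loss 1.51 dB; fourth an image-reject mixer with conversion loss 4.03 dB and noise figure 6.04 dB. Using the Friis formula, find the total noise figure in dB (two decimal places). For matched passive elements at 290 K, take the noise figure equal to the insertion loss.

8.86 dB

Convert to linear (a loss of L dB is a gain of −L dB): F_i = 10^(NF_i/10), G_i = 10^(G_i,dB/10)
  Stage 1: F_1 = 10^(7.31/10) = 5.383, G_1 = 10^(−7.31/10) = 0.1858
  Stage 2: F_2 = 10^(0.661/10) = 1.164, G_2 = 10^(12.5/10) = 17.78
  Stage 3: F_3 = 10^(1.51/10) = 1.416, G_3 = 10^(−1.51/10) = 0.7063
  Stage 4: F_4 = 10^(6.04/10) = 4.018, G_4 = 10^(−4.03/10) = 0.3954
Friis cascade:
  F = 5.383 + (1.164 − 1)/0.1858 + (1.416 − 1)/3.304 + (4.018 − 1)/2.333 = 7.687
NF = 10 log₁₀(7.687) = 8.86 dB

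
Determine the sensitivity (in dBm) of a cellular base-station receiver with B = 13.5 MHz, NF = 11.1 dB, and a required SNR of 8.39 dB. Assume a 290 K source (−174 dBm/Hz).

Sensitivity = −174 + 10 log₁₀(B) + NF + SNR_min
= −174 + 71.3 + 11.1 + 8.39
= −83.21 dBm → −83.2 dBm

−83.2 dBm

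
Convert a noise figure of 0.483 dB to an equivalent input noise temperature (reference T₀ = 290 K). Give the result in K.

34.1 K

F = 10^(0.483/10) = 1.11764
T_e = (F − 1)·T₀ = (1.11764 − 1) × 290 = 34.1 K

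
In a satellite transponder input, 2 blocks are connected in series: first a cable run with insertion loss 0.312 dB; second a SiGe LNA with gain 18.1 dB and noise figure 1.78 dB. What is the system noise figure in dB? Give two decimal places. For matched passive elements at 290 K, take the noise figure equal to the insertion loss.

Convert to linear (a loss of L dB is a gain of −L dB): F_i = 10^(NF_i/10), G_i = 10^(G_i,dB/10)
  Stage 1: F_1 = 10^(0.312/10) = 1.074, G_1 = 10^(−0.312/10) = 0.9307
  Stage 2: F_2 = 10^(1.78/10) = 1.507, G_2 = 10^(18.1/10) = 64.57
Friis cascade:
  F = 1.074 + (1.507 − 1)/0.9307 = 1.619
NF = 10 log₁₀(1.619) = 2.09 dB

2.09 dB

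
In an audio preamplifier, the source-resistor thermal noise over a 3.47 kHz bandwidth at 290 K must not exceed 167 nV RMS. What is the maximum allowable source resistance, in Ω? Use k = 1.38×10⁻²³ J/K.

502 Ω

Johnson–Nyquist: V_n = √(4kTRB) ⇒ R = V_n² / (4kTB)
4kTB = 4 × 1.38×10⁻²³ × 290 × 3.47×10³ = 5.55×10⁻¹⁷
R = (1.67×10⁻⁷)² / 5.55×10⁻¹⁷ = 5.02×10² Ω = 502 Ω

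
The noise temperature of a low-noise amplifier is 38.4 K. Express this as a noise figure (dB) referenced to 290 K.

0.540 dB

F = 1 + T_e/T₀ = 1 + 38.4/290 = 1.13241
NF = 10 log₁₀(1.13241) = 0.540 dB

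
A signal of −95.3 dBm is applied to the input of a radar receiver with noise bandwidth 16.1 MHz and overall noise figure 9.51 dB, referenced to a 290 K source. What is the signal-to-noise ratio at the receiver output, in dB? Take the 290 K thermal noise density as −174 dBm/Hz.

Noise floor: N = −174 + 10 log₁₀(B) + NF
10 log₁₀(1.61×10⁷) = 72.07 dB
N = −174 + 72.07 + 9.51 = −92.42 dBm
SNR = P_sig − N = −95.3 − (−92.42) = −2.88 dB → −2.9 dB

−2.9 dB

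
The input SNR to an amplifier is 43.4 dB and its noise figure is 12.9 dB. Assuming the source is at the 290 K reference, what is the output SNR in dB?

By definition F = SNR_in/SNR_out, so in dB: SNR_out = SNR_in − NF
SNR_out = 43.4 − 12.9 = 30.5 dB

30.5 dB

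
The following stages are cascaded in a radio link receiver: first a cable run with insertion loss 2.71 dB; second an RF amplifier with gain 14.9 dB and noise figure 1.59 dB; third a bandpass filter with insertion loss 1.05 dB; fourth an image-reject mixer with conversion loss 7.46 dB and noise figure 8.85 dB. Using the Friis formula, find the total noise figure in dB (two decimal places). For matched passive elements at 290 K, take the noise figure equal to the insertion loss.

5.08 dB

Convert to linear (a loss of L dB is a gain of −L dB): F_i = 10^(NF_i/10), G_i = 10^(G_i,dB/10)
  Stage 1: F_1 = 10^(2.71/10) = 1.866, G_1 = 10^(−2.71/10) = 0.5358
  Stage 2: F_2 = 10^(1.59/10) = 1.442, G_2 = 10^(14.9/10) = 30.90
  Stage 3: F_3 = 10^(1.05/10) = 1.274, G_3 = 10^(−1.05/10) = 0.7852
  Stage 4: F_4 = 10^(8.85/10) = 7.674, G_4 = 10^(−7.46/10) = 0.1795
Friis cascade:
  F = 1.866 + (1.442 − 1)/0.5358 + (1.274 − 1)/16.56 + (7.674 − 1)/13.00 = 3.221
NF = 10 log₁₀(3.221) = 5.08 dB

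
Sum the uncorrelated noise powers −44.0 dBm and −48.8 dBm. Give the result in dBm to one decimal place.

−42.8 dBm

Convert to linear, add, convert back:
P₁ = 3.98×10⁻⁸ W, P₂ = 1.32×10⁻⁸ W
P_tot = 5.30×10⁻⁸ W → 10 log₁₀(P_tot / 10⁻³) = −42.8 dBm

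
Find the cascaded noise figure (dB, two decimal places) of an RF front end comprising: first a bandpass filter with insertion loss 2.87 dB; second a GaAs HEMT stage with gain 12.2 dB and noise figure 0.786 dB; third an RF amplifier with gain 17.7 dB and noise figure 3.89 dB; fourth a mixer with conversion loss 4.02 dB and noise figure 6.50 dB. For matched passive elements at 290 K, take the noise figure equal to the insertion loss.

3.97 dB

Convert to linear (a loss of L dB is a gain of −L dB): F_i = 10^(NF_i/10), G_i = 10^(G_i,dB/10)
  Stage 1: F_1 = 10^(2.87/10) = 1.936, G_1 = 10^(−2.87/10) = 0.5164
  Stage 2: F_2 = 10^(0.786/10) = 1.198, G_2 = 10^(12.2/10) = 16.60
  Stage 3: F_3 = 10^(3.89/10) = 2.449, G_3 = 10^(17.7/10) = 58.88
  Stage 4: F_4 = 10^(6.50/10) = 4.467, G_4 = 10^(−4.02/10) = 0.3963
Friis cascade:
  F = 1.936 + (1.198 − 1)/0.5164 + (2.449 − 1)/8.570 + (4.467 − 1)/504.7 = 2.497
NF = 10 log₁₀(2.497) = 3.97 dB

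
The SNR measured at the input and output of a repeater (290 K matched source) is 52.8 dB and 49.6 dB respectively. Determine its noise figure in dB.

NF (dB) = SNR_in(dB) − SNR_out(dB) when the source is at T₀
NF = 52.8 − 49.6 = 3.2 dB

3.2 dB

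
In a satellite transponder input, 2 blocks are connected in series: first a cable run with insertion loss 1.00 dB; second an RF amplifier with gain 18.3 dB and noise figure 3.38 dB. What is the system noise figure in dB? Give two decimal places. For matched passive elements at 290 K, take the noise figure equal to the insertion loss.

Convert to linear (a loss of L dB is a gain of −L dB): F_i = 10^(NF_i/10), G_i = 10^(G_i,dB/10)
  Stage 1: F_1 = 10^(1.00/10) = 1.259, G_1 = 10^(−1.00/10) = 0.7943
  Stage 2: F_2 = 10^(3.38/10) = 2.178, G_2 = 10^(18.3/10) = 67.61
Friis cascade:
  F = 1.259 + (2.178 − 1)/0.7943 = 2.742
NF = 10 log₁₀(2.742) = 4.38 dB

4.38 dB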